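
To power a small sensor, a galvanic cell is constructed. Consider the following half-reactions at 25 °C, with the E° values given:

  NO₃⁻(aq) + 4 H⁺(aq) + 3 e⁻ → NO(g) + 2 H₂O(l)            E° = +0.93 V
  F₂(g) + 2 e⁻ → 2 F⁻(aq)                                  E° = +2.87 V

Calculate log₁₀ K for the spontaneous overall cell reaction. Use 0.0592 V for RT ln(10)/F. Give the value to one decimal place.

Cathode: F₂/F⁻; anode: NO₃⁻/NO. E°cell = +1.94 V, n = 6.
log K = nE°cell / 0.0592 = (6)(+1.94) / 0.0592 = 196.6.

196.6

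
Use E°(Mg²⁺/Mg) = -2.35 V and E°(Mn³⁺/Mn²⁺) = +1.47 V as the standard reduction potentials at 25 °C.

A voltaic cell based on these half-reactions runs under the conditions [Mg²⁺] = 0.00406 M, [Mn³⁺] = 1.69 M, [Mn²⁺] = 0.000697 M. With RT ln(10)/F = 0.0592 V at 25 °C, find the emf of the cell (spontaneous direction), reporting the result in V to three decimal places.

Mn³⁺/Mn²⁺ is the cathode (higher E°), Mg²⁺/Mg the anode: E°cell = +1.47 − (-2.35) = +3.82 V, n = 2.
Overall: 2 Mn³⁺(aq) + Mg(s) → 2 Mn²⁺(aq) + Mg²⁺(aq)
Q = [Mn²⁺]^2·[Mg²⁺] / ([Mn³⁺]^2); log Q = -9.161.
E = E° − (0.0592/n) log Q = +3.82 − (0.0592/2)(-9.161) = +4.091 V.

+4.091 V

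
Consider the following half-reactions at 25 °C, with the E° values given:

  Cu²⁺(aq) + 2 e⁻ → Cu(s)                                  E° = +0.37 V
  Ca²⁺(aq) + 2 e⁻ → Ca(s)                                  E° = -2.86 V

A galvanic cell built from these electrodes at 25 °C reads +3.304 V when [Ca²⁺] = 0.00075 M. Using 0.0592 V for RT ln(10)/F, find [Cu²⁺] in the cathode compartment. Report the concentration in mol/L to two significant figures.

0.24 M

Cu²⁺/Cu is the cathode, Ca²⁺/Ca the anode: E°cell = +3.23 V, n = 2.
Overall reaction: Cu²⁺(aq) + Ca(s) → Cu(s) + Ca²⁺(aq); Q = [Ca²⁺]^1/[Cu²⁺]^1.
From E = E° − (0.0592/n) log Q: log Q = (E° − E)·n/0.0592 = (+3.23 − (+3.304))·2/0.0592 = -2.5000.
So 1·log[Cu²⁺] = 1·log(0.00075) − log Q = -3.1249 − (-2.5000) = -0.6249; [Cu²⁺] = 10^(-0.6249) ≈ 0.24 M.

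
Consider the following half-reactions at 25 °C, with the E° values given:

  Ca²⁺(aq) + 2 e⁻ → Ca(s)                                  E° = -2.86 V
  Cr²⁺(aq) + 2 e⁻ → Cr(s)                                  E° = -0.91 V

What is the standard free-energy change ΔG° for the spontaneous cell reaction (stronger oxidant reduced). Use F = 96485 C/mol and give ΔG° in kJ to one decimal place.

Cr²⁺/Cr (E° = -0.91 V) is the cathode; Ca²⁺/Ca (E° = -2.86 V) is the anode, so E°cell = +1.95 V.
Balancing electrons gives n = 2 (lcm of 2 and 2).
ΔG° = −nFE° = −(2)(96485)(+1.95) = -376,292 J = -376.3 kJ.

-376.3 kJ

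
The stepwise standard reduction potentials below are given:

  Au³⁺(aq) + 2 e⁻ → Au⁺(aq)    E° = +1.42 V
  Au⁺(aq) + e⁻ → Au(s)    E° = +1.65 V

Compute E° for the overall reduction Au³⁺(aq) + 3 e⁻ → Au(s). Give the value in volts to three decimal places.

+1.497 V

Standard free energies of sequential steps add: ΔG°₃ = ΔG°₁ + ΔG°₂, so n₃E°₃ = n₁E°₁ + n₂E°₂.
E°₃ = (2×+1.42 + 1×+1.65) / 3 = (+4.490) / 3 = +1.497 V.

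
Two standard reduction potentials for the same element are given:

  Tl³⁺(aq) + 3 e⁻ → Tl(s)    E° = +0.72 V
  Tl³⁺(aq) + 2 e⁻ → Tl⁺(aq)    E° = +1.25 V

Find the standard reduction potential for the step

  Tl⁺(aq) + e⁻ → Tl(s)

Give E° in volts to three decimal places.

-0.340 V

Sequential free energies add, so n₃E°₃ = n₁E°₁ + n₂E°₂.
With n₃ = 3, and the known step contributing 2×(+1.25) V, the unknown satisfies 1·E° = 3×(+0.72) − 2×(+1.25) = -0.340.
E° = -0.340 / 1 = -0.340 V.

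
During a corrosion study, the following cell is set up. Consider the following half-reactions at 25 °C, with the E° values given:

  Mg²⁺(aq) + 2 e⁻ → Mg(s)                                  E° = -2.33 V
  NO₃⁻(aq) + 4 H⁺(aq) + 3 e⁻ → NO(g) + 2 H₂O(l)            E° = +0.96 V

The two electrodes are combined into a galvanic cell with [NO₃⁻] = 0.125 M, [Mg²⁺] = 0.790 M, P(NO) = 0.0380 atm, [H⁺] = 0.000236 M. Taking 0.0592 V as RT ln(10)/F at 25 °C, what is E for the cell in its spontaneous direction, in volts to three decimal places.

NO₃⁻/NO is the cathode (higher E°), Mg²⁺/Mg the anode: E°cell = +0.96 − (-2.33) = +3.29 V, n = 6.
Overall: 2 NO₃⁻(aq) + 8 H⁺(aq) + 3 Mg(s) → 2 NO(g) + 4 H₂O(l) + 3 Mg²⁺(aq)
Q = P(NO)^2·[Mg²⁺]^3 / ([NO₃⁻]^2·[H⁺]^8); log Q = 27.675.
E = E° − (0.0592/n) log Q = +3.29 − (0.0592/6)(27.675) = +3.017 V.

+3.017 V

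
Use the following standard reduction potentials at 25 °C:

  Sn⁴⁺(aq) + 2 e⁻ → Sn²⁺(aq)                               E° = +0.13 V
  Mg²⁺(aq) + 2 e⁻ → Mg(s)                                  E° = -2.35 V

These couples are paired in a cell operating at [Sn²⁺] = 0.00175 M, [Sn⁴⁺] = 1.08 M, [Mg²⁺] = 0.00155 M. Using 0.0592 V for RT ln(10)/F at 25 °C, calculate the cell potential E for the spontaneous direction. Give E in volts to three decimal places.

+2.646 V

Sn⁴⁺/Sn²⁺ is the cathode (higher E°), Mg²⁺/Mg the anode: E°cell = +0.13 − (-2.35) = +2.48 V, n = 2.
Overall: Sn⁴⁺(aq) + Mg(s) → Sn²⁺(aq) + Mg²⁺(aq)
Q = [Sn²⁺]·[Mg²⁺] / ([Sn⁴⁺]); log Q = -5.600.
E = E° − (0.0592/n) log Q = +2.48 − (0.0592/2)(-5.600) = +2.646 V.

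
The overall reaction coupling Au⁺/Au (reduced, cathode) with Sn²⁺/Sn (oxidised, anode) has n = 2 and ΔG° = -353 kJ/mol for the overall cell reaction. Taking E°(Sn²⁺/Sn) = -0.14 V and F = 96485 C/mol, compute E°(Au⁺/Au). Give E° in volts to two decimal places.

E°cell = −ΔG°/(nF) = −(-353×10³)/((2)(96485)) = +1.829 V.
Since Au⁺/Au is the cathode and Sn²⁺/Sn the anode, E°cell = E°(Au⁺/Au) − E°(Sn²⁺/Sn).
So E°(Au⁺/Au) = E°cell + E°(Sn²⁺/Sn) = +1.829 + (-0.14) = +1.69 V.

+1.69 V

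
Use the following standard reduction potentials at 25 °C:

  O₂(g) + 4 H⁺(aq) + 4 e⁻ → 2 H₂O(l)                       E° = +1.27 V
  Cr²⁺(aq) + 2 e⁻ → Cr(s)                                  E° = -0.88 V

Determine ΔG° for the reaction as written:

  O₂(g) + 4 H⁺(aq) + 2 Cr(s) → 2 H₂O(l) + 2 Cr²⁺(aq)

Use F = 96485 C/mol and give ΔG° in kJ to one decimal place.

-829.8 kJ

As written, O₂/H₂O is reduced (cathode) and Cr²⁺/Cr is oxidised (anode), so E°cell = (+1.27) − (-0.88) = +2.15 V.
Balancing electrons gives n = 4.
ΔG° = −nFE° = −(4)(96485)(+2.15) = -829,771 J = -829.8 kJ.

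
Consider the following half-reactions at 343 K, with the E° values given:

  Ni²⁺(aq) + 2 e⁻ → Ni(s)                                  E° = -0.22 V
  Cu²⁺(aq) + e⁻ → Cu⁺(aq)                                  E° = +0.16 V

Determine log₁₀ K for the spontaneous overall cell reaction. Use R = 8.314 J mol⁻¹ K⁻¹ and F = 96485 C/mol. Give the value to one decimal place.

11.2

Cathode: Cu²⁺/Cu⁺; anode: Ni²⁺/Ni. E°cell = (+0.16) − (-0.22) = +0.38 V, with n = 2.
ΔG° = −nFE° = −RT ln K, so ln K = nFE°/(RT) = (2)(96485)(+0.38) / ((8.314)(343)) = 25.714.
log₁₀ K = 25.714 / ln 10 = 11.2.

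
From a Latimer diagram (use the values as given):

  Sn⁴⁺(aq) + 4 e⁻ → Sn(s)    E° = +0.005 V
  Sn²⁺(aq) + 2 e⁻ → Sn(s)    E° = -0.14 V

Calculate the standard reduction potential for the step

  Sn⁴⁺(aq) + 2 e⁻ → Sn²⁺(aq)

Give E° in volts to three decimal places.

Sequential free energies add, so n₃E°₃ = n₁E°₁ + n₂E°₂.
With n₃ = 4, and the known step contributing 2×(-0.14) V, the unknown satisfies 2·E° = 4×(+0.005) − 2×(-0.14) = +0.300.
E° = +0.300 / 2 = +0.150 V.

+0.150 V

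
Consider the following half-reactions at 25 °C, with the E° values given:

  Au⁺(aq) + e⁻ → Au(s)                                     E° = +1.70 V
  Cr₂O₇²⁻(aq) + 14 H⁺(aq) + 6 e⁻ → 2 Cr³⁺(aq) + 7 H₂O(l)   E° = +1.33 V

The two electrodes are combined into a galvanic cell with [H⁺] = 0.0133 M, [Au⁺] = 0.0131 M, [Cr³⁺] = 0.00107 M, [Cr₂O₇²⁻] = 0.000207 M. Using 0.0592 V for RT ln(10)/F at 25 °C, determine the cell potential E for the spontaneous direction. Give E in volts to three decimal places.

+0.495 V

Au⁺/Au is the cathode (higher E°), Cr₂O₇²⁻/Cr³⁺ the anode: E°cell = +1.70 − (+1.33) = +0.37 V, n = 6.
Overall: 6 Au⁺(aq) + 2 Cr³⁺(aq) + 7 H₂O(l) → 6 Au(s) + Cr₂O₇²⁻(aq) + 14 H⁺(aq)
Q = [Cr₂O₇²⁻]·[H⁺]^14 / ([Au⁺]^6·[Cr³⁺]^2); log Q = -12.713.
E = E° − (0.0592/n) log Q = +0.37 − (0.0592/6)(-12.713) = +0.495 V.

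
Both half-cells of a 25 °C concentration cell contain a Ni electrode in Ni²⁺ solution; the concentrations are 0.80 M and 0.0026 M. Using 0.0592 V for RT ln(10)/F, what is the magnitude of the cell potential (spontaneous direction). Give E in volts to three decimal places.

For a concentration cell E°cell = 0. The 0.80 M side is the cathode (reduction is favoured where [Ni²⁺] is higher).
With n = 2, E = −(0.0592/2) log([Ni²⁺]ₐₙ/[Ni²⁺]꜀ₐₜ) = −(0.0592/2) log(0.0026/0.8) = −(0.0592/2)(-2.488) = +0.074 V.

+0.074 V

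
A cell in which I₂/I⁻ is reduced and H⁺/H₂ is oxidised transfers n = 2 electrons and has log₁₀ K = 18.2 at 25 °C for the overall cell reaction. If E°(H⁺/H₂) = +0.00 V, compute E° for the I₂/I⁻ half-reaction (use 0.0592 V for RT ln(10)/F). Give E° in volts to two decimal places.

E°cell = (0.0592/n)·log K = (0.0592/2)(18.2) = +0.539 V.
Since I₂/I⁻ is the cathode and H⁺/H₂ the anode, E°cell = E°(I₂/I⁻) − E°(H⁺/H₂).
So E°(I₂/I⁻) = E°cell + E°(H⁺/H₂) = +0.539 + (+0.00) = +0.54 V.

+0.54 V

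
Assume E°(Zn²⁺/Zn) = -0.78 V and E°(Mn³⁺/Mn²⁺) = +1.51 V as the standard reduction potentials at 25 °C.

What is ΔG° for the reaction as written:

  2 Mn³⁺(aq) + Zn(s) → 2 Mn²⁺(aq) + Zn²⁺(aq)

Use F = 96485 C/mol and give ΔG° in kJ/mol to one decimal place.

As written, Mn³⁺/Mn²⁺ is reduced (cathode) and Zn²⁺/Zn is oxidised (anode), so E°cell = (+1.51) − (-0.78) = +2.29 V.
Balancing electrons gives n = 2.
ΔG° = −nFE° = −(2)(96485)(+2.29) = -441,901 J = -441.9 kJ/mol.

-441.9 kJ/mol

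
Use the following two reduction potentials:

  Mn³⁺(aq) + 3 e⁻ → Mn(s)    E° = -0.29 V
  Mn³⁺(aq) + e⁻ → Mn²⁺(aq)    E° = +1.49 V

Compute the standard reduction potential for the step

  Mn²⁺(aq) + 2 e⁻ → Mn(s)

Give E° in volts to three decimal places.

-1.180 V

Sequential free energies add, so n₃E°₃ = n₁E°₁ + n₂E°₂.
With n₃ = 3, and the known step contributing 1×(+1.49) V, the unknown satisfies 2·E° = 3×(-0.29) − 1×(+1.49) = -2.360.
E° = -2.360 / 2 = -1.180 V.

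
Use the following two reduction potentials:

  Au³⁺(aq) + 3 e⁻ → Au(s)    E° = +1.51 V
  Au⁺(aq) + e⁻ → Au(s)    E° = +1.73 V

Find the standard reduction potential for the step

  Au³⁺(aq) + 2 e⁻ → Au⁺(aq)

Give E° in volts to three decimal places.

+1.400 V

Sequential free energies add, so n₃E°₃ = n₁E°₁ + n₂E°₂.
With n₃ = 3, and the known step contributing 1×(+1.73) V, the unknown satisfies 2·E° = 3×(+1.51) − 1×(+1.73) = +2.800.
E° = +2.800 / 2 = +1.400 V.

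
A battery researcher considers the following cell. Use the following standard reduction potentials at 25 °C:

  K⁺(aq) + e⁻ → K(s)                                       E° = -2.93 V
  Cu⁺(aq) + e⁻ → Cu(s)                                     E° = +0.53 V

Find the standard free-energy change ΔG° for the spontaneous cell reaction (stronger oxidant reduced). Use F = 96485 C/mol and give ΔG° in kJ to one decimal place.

-333.8 kJ

Cu⁺/Cu (E° = +0.53 V) is the cathode; K⁺/K (E° = -2.93 V) is the anode, so E°cell = +3.46 V.
Balancing electrons gives n = 1 (lcm of 1 and 1).
ΔG° = −nFE° = −(1)(96485)(+3.46) = -333,838 J = -333.8 kJ.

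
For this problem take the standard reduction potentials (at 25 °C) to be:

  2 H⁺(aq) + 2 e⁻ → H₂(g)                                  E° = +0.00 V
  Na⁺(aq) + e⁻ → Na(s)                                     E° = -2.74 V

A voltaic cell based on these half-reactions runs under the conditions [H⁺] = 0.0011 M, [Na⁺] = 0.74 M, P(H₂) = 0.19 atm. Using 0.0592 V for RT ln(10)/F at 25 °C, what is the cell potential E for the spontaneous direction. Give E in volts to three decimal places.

H⁺/H₂ is the cathode (higher E°), Na⁺/Na the anode: E°cell = +0.00 − (-2.74) = +2.74 V, n = 2.
Overall: 2 H⁺(aq) + 2 Na(s) → H₂(g) + 2 Na⁺(aq)
Q = P(H₂)·[Na⁺]^2 / ([H⁺]^2); log Q = 4.934.
E = E° − (0.0592/n) log Q = +2.74 − (0.0592/2)(4.934) = +2.594 V.

+2.594 V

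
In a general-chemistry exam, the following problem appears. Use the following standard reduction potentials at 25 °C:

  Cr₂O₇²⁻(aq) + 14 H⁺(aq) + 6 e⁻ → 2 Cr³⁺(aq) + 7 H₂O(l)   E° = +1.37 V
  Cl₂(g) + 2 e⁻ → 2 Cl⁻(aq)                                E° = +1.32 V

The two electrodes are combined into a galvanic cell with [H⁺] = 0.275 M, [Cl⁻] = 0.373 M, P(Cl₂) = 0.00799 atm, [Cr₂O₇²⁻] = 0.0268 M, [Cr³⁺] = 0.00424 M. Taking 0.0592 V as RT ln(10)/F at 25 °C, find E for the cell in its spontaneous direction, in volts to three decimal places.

Cr₂O₇²⁻/Cr³⁺ is the cathode (higher E°), Cl₂/Cl⁻ the anode: E°cell = +1.37 − (+1.32) = +0.05 V, n = 6.
Overall: Cr₂O₇²⁻(aq) + 14 H⁺(aq) + 6 Cl⁻(aq) → 2 Cr³⁺(aq) + 7 H₂O(l) + 3 Cl₂(g)
Q = [Cr³⁺]^2·P(Cl₂)^3 / ([Cr₂O₇²⁻]·[H⁺]^14·[Cl⁻]^6); log Q = 0.953.
E = E° − (0.0592/n) log Q = +0.05 − (0.0592/6)(0.953) = +0.041 V.

+0.041 V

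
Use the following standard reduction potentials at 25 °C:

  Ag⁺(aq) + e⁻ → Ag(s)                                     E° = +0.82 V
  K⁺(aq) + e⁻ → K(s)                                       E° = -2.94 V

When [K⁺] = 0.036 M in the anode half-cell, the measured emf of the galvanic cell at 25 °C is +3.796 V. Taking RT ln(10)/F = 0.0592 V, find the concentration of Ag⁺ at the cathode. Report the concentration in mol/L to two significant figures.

0.15 M

Ag⁺/Ag is the cathode, K⁺/K the anode: E°cell = +3.76 V, n = 1.
Overall reaction: Ag⁺(aq) + K(s) → Ag(s) + K⁺(aq); Q = [K⁺]^1/[Ag⁺]^1.
From E = E° − (0.0592/n) log Q: log Q = (E° − E)·n/0.0592 = (+3.76 − (+3.796))·1/0.0592 = -0.6081.
So 1·log[Ag⁺] = 1·log(0.036) − log Q = -1.4437 − (-0.6081) = -0.8356; [Ag⁺] = 10^(-0.8356) ≈ 0.15 M.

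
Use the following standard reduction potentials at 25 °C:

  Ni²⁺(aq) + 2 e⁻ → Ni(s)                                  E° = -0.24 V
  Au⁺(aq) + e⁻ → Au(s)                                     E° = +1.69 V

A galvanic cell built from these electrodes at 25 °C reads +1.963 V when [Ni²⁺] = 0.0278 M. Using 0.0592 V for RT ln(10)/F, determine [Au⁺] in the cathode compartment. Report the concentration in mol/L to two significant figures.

Au⁺/Au is the cathode, Ni²⁺/Ni the anode: E°cell = +1.93 V, n = 2.
Overall reaction: 2 Au⁺(aq) + Ni(s) → 2 Au(s) + Ni²⁺(aq); Q = [Ni²⁺]^1/[Au⁺]^2.
From E = E° − (0.0592/n) log Q: log Q = (E° − E)·n/0.0592 = (+1.93 − (+1.963))·2/0.0592 = -1.1149.
So 2·log[Au⁺] = 1·log(0.0278) − log Q = -1.5560 − (-1.1149) = -0.4411; log[Au⁺] = -0.4411 / 2 = -0.2205; [Au⁺] = 10^(-0.2205) ≈ 0.60 M.

0.60 M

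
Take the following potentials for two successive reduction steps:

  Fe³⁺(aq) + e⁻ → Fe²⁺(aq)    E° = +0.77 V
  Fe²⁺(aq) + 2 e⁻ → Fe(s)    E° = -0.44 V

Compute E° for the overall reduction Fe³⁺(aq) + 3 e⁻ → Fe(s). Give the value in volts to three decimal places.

Adding the free-energy changes (−nFE°) of the two steps gives −n₃FE°₃ = −n₁FE°₁ − n₂FE°₂.
E°₃ = (1×+0.77 + 2×-0.44) / 3 = (-0.110) / 3 = -0.037 V.

-0.037 V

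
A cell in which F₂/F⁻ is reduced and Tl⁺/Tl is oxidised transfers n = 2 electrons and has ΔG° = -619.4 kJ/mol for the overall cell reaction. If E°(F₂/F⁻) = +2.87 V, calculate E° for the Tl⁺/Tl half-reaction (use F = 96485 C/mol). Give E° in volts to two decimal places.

E°cell = −ΔG°/(nF) = −(-619.4×10³)/((2)(96485)) = +3.210 V.
Since F₂/F⁻ is the cathode and Tl⁺/Tl the anode, E°cell = E°(F₂/F⁻) − E°(Tl⁺/Tl).
So E°(Tl⁺/Tl) = E°(F₂/F⁻) − E°cell = (+2.87) − (+3.210) = -0.34 V.

-0.34 V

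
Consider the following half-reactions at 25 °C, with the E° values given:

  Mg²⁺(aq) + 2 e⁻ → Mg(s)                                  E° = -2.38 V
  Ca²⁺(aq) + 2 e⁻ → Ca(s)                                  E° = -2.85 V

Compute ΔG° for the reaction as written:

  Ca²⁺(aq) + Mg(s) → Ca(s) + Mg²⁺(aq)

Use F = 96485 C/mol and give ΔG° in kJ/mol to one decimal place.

+90.7 kJ/mol

As written, Ca²⁺/Ca is reduced (cathode) and Mg²⁺/Mg is oxidised (anode), so E°cell = (-2.85) − (-2.38) = -0.47 V.
Balancing electrons gives n = 2.
ΔG° = −nFE° = −(2)(96485)(-0.47) = 90,696 J = +90.7 kJ/mol.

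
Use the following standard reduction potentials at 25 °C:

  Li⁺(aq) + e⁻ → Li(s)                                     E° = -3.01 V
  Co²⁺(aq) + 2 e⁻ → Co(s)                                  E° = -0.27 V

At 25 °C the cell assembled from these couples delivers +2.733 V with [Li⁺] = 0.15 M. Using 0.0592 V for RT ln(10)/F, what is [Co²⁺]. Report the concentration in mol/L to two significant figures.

Co²⁺/Co is the cathode, Li⁺/Li the anode: E°cell = +2.74 V, n = 2.
Overall reaction: Co²⁺(aq) + 2 Li(s) → Co(s) + 2 Li⁺(aq); Q = [Li⁺]^2/[Co²⁺]^1.
From E = E° − (0.0592/n) log Q: log Q = (E° − E)·n/0.0592 = (+2.74 − (+2.733))·2/0.0592 = 0.2365.
So 1·log[Co²⁺] = 2·log(0.15) − log Q = -1.6478 − (0.2365) = -1.8843; [Co²⁺] = 10^(-1.8843) ≈ 0.013 M.

0.013 M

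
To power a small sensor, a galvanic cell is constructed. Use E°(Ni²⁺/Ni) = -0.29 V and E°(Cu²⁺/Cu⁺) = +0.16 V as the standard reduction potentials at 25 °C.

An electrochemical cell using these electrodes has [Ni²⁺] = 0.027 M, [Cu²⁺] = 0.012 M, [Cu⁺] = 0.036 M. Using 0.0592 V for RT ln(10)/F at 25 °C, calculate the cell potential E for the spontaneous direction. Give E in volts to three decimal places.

Cu²⁺/Cu⁺ is the cathode (higher E°), Ni²⁺/Ni the anode: E°cell = +0.16 − (-0.29) = +0.45 V, n = 2.
Overall: 2 Cu²⁺(aq) + Ni(s) → 2 Cu⁺(aq) + Ni²⁺(aq)
Q = [Cu⁺]^2·[Ni²⁺] / ([Cu²⁺]^2); log Q = -0.614.
E = E° − (0.0592/n) log Q = +0.45 − (0.0592/2)(-0.614) = +0.468 V.

+0.468 V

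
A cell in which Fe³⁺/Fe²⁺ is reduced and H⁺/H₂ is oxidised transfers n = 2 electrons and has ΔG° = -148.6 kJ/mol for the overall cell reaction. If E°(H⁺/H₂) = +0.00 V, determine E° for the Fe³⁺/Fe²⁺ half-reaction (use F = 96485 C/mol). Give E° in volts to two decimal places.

+0.77 V

E°cell = −ΔG°/(nF) = −(-148.6×10³)/((2)(96485)) = +0.770 V.
Since Fe³⁺/Fe²⁺ is the cathode and H⁺/H₂ the anode, E°cell = E°(Fe³⁺/Fe²⁺) − E°(H⁺/H₂).
So E°(Fe³⁺/Fe²⁺) = E°cell + E°(H⁺/H₂) = +0.770 + (+0.00) = +0.77 V.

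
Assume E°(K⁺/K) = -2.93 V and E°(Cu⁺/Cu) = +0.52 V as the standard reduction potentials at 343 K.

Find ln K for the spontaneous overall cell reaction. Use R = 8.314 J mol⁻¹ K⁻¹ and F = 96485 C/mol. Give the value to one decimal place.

116.7

Cathode: Cu⁺/Cu; anode: K⁺/K. E°cell = (+0.52) − (-2.93) = +3.45 V, with n = 1.
ΔG° = −nFE° = −RT ln K, so ln K = nFE°/(RT) = (1)(96485)(+3.45) / ((8.314)(343)) = 116.728.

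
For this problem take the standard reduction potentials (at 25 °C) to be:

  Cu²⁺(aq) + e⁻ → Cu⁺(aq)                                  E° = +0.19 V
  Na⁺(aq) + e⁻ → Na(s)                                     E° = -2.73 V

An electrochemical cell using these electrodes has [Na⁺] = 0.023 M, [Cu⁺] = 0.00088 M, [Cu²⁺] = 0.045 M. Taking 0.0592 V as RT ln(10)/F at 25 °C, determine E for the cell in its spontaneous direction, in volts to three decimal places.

Cu²⁺/Cu⁺ is the cathode (higher E°), Na⁺/Na the anode: E°cell = +0.19 − (-2.73) = +2.92 V, n = 1.
Overall: Cu²⁺(aq) + Na(s) → Cu⁺(aq) + Na⁺(aq)
Q = [Cu⁺]·[Na⁺] / ([Cu²⁺]); log Q = -3.347.
E = E° − (0.0592/n) log Q = +2.92 − (0.0592/1)(-3.347) = +3.118 V.

+3.118 V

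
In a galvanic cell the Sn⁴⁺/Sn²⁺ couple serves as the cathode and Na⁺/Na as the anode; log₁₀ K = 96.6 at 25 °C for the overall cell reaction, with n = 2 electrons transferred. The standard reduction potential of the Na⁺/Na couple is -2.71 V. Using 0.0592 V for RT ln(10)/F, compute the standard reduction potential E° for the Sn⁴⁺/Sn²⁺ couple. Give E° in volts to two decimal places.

+0.15 V

E°cell = (0.0592/n)·log K = (0.0592/2)(96.6) = +2.859 V.
Since Sn⁴⁺/Sn²⁺ is the cathode and Na⁺/Na the anode, E°cell = E°(Sn⁴⁺/Sn²⁺) − E°(Na⁺/Na).
So E°(Sn⁴⁺/Sn²⁺) = E°cell + E°(Na⁺/Na) = +2.859 + (-2.71) = +0.15 V.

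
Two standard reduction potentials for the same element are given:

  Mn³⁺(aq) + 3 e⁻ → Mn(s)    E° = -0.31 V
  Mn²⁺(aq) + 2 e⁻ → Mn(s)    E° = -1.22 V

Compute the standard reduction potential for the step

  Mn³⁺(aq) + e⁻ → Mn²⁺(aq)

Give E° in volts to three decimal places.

Sequential free energies add, so n₃E°₃ = n₁E°₁ + n₂E°₂.
With n₃ = 3, and the known step contributing 2×(-1.22) V, the unknown satisfies 1·E° = 3×(-0.31) − 2×(-1.22) = +1.510.
E° = +1.510 / 1 = +1.510 V.

+1.510 V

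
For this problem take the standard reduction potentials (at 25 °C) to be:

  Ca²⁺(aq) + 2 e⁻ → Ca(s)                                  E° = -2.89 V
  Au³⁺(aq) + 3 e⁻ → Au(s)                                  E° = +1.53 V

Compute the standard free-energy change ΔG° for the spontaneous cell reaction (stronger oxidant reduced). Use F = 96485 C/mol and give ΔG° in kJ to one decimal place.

Au³⁺/Au (E° = +1.53 V) is the cathode; Ca²⁺/Ca (E° = -2.89 V) is the anode, so E°cell = +4.42 V.
Balancing electrons gives n = 6 (lcm of 3 and 2).
ΔG° = −nFE° = −(6)(96485)(+4.42) = -2,558,782 J = -2558.8 kJ.

-2558.8 kJ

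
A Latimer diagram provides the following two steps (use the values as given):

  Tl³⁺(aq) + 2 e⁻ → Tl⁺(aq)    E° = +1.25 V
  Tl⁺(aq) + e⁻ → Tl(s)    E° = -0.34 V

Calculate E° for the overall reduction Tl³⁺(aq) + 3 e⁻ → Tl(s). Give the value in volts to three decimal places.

+0.720 V

Adding the free-energy changes (−nFE°) of the two steps gives −n₃FE°₃ = −n₁FE°₁ − n₂FE°₂.
E°₃ = (2×+1.25 + 1×-0.34) / 3 = (+2.160) / 3 = +0.720 V.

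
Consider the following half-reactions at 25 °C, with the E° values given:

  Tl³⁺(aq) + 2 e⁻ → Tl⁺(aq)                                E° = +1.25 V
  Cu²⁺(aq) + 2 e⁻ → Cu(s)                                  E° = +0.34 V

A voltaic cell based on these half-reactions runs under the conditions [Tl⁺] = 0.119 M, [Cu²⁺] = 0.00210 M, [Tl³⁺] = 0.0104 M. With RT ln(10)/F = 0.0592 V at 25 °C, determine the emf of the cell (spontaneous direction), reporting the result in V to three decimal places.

+0.958 V

Tl³⁺/Tl⁺ is the cathode (higher E°), Cu²⁺/Cu the anode: E°cell = +1.25 − (+0.34) = +0.91 V, n = 2.
Overall: Tl³⁺(aq) + Cu(s) → Tl⁺(aq) + Cu²⁺(aq)
Q = [Tl⁺]·[Cu²⁺] / ([Tl³⁺]); log Q = -1.619.
E = E° − (0.0592/n) log Q = +0.91 − (0.0592/2)(-1.619) = +0.958 V.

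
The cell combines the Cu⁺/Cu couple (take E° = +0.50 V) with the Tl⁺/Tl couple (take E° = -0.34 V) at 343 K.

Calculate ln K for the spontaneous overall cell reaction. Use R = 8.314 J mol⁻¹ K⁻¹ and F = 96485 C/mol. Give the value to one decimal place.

28.4

Cathode: Cu⁺/Cu; anode: Tl⁺/Tl. E°cell = (+0.50) − (-0.34) = +0.84 V, with n = 1.
ΔG° = −nFE° = −RT ln K, so ln K = nFE°/(RT) = (1)(96485)(+0.84) / ((8.314)(343)) = 28.421.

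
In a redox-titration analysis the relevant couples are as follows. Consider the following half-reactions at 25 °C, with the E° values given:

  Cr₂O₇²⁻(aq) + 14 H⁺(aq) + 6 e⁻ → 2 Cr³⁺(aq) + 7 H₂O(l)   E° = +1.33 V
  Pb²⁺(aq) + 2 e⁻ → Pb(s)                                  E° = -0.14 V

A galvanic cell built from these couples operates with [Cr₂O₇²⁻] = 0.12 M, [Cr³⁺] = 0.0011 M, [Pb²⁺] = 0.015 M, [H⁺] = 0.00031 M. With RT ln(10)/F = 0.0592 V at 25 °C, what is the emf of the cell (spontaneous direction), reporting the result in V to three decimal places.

+1.089 V

Cr₂O₇²⁻/Cr³⁺ is the cathode (higher E°), Pb²⁺/Pb the anode: E°cell = +1.33 − (-0.14) = +1.47 V, n = 6.
Overall: Cr₂O₇²⁻(aq) + 14 H⁺(aq) + 3 Pb(s) → 2 Cr³⁺(aq) + 7 H₂O(l) + 3 Pb²⁺(aq)
Q = [Cr³⁺]^2·[Pb²⁺]^3 / ([Cr₂O₇²⁻]·[H⁺]^14); log Q = 38.653.
E = E° − (0.0592/n) log Q = +1.47 − (0.0592/6)(38.653) = +1.089 V.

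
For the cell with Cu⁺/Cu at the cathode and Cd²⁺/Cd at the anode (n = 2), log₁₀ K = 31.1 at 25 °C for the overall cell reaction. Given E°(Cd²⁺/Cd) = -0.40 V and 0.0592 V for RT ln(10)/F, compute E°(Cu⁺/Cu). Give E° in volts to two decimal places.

+0.52 V

E°cell = (0.0592/n)·log K = (0.0592/2)(31.1) = +0.921 V.
Since Cu⁺/Cu is the cathode and Cd²⁺/Cd the anode, E°cell = E°(Cu⁺/Cu) − E°(Cd²⁺/Cd).
So E°(Cu⁺/Cu) = E°cell + E°(Cd²⁺/Cd) = +0.921 + (-0.40) = +0.52 V.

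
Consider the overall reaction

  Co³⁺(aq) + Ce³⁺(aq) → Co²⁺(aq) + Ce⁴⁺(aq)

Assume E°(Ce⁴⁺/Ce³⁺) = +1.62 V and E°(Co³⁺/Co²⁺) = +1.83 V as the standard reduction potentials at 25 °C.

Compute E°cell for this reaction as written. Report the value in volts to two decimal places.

+0.21 V

The Co³⁺/Co²⁺ couple has the higher reduction potential, so it is the cathode; Ce⁴⁺/Ce³⁺ is oxidised at the anode.
E°cell = E°(cathode) − E°(anode) = (+1.83) − (+1.62) = +0.21 V.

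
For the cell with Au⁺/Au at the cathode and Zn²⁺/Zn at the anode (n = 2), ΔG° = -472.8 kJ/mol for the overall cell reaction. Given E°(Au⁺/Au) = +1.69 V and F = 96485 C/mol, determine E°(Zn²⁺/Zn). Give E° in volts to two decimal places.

E°cell = −ΔG°/(nF) = −(-472.8×10³)/((2)(96485)) = +2.450 V.
Since Au⁺/Au is the cathode and Zn²⁺/Zn the anode, E°cell = E°(Au⁺/Au) − E°(Zn²⁺/Zn).
So E°(Zn²⁺/Zn) = E°(Au⁺/Au) − E°cell = (+1.69) − (+2.450) = -0.76 V.

-0.76 V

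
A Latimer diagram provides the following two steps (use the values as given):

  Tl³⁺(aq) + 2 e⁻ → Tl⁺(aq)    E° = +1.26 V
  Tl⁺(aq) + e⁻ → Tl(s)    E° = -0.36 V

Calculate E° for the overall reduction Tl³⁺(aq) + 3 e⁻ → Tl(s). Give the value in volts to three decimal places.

Since ΔG° = −nFE° is additive over sequential reductions, n₃E°₃ = n₁E°₁ + n₂E°₂.
E°₃ = (2×+1.26 + 1×-0.36) / 3 = (+2.160) / 3 = +0.720 V.

+0.720 V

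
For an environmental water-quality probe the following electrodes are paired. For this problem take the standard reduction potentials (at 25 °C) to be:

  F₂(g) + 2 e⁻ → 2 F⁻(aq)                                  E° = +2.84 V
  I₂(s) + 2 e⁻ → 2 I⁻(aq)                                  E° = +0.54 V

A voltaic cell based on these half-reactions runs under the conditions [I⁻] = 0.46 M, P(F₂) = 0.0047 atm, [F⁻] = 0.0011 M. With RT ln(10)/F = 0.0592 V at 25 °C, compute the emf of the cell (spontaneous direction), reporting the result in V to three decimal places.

F₂/F⁻ is the cathode (higher E°), I₂/I⁻ the anode: E°cell = +2.84 − (+0.54) = +2.30 V, n = 2.
Overall: F₂(g) + 2 I⁻(aq) → 2 F⁻(aq) + I₂(s)
Q = [F⁻]^2 / (P(F₂)·[I⁻]^2); log Q = -2.915.
E = E° − (0.0592/n) log Q = +2.30 − (0.0592/2)(-2.915) = +2.386 V.

+2.386 V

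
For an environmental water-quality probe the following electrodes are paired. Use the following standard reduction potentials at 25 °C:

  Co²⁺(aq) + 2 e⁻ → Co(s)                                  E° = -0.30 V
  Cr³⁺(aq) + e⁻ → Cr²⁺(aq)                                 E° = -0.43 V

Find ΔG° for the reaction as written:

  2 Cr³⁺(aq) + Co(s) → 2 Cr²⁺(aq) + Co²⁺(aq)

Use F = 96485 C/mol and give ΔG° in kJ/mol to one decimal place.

As written, Cr³⁺/Cr²⁺ is reduced (cathode) and Co²⁺/Co is oxidised (anode), so E°cell = (-0.43) − (-0.30) = -0.13 V.
Balancing electrons gives n = 2.
ΔG° = −nFE° = −(2)(96485)(-0.13) = 25,086 J = +25.1 kJ/mol.

+25.1 kJ/mol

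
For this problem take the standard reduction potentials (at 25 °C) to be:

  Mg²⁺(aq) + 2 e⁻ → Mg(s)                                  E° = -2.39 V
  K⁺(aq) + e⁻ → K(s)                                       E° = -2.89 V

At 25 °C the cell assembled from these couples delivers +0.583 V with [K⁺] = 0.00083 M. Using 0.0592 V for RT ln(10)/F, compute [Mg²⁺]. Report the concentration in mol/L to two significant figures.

Mg²⁺/Mg is the cathode, K⁺/K the anode: E°cell = +0.50 V, n = 2.
Overall reaction: Mg²⁺(aq) + 2 K(s) → Mg(s) + 2 K⁺(aq); Q = [K⁺]^2/[Mg²⁺]^1.
From E = E° − (0.0592/n) log Q: log Q = (E° − E)·n/0.0592 = (+0.50 − (+0.583))·2/0.0592 = -2.8041.
So 1·log[Mg²⁺] = 2·log(0.00083) − log Q = -6.1618 − (-2.8041) = -3.3577; [Mg²⁺] = 10^(-3.3577) ≈ 0.00044 M.

0.00044 M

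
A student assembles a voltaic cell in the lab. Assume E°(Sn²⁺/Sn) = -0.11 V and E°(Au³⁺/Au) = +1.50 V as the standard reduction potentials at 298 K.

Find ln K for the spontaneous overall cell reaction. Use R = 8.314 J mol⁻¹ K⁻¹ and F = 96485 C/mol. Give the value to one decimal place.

Cathode: Au³⁺/Au; anode: Sn²⁺/Sn. E°cell = (+1.50) − (-0.11) = +1.61 V, with n = 6.
ΔG° = −nFE° = −RT ln K, so ln K = nFE°/(RT) = (6)(96485)(+1.61) / ((8.314)(298)) = 376.193.

376.2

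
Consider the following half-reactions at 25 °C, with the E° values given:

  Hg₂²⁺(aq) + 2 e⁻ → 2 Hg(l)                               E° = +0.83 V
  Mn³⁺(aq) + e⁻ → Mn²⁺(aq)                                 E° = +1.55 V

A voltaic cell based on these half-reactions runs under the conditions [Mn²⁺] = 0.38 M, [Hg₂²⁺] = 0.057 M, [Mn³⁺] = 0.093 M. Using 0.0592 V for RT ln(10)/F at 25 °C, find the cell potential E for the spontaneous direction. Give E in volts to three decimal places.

Mn³⁺/Mn²⁺ is the cathode (higher E°), Hg₂²⁺/Hg the anode: E°cell = +1.55 − (+0.83) = +0.72 V, n = 2.
Overall: 2 Mn³⁺(aq) + 2 Hg(l) → 2 Mn²⁺(aq) + Hg₂²⁺(aq)
Q = [Mn²⁺]^2·[Hg₂²⁺] / ([Mn³⁺]^2); log Q = -0.022.
E = E° − (0.0592/n) log Q = +0.72 − (0.0592/2)(-0.022) = +0.721 V.

+0.721 V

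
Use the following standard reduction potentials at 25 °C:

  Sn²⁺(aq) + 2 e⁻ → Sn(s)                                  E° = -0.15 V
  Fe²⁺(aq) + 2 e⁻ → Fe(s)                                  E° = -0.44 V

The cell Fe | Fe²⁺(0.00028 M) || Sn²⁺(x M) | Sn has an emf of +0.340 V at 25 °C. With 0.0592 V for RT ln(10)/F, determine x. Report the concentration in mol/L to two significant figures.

Sn²⁺/Sn is the cathode, Fe²⁺/Fe the anode: E°cell = +0.29 V, n = 2.
Overall reaction: Sn²⁺(aq) + Fe(s) → Sn(s) + Fe²⁺(aq); Q = [Fe²⁺]^1/[Sn²⁺]^1.
From E = E° − (0.0592/n) log Q: log Q = (E° − E)·n/0.0592 = (+0.29 − (+0.340))·2/0.0592 = -1.6892.
So 1·log[Sn²⁺] = 1·log(0.00028) − log Q = -3.5528 − (-1.6892) = -1.8636; [Sn²⁺] = 10^(-1.8636) ≈ 0.014 M.

0.014 M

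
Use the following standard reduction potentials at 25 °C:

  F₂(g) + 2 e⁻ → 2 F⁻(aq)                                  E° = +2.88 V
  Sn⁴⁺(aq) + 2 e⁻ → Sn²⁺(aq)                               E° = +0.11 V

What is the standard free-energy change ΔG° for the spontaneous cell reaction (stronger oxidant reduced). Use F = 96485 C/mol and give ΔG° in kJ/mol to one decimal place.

-534.5 kJ/mol

F₂/F⁻ (E° = +2.88 V) is the cathode; Sn⁴⁺/Sn²⁺ (E° = +0.11 V) is the anode, so E°cell = +2.77 V.
Balancing electrons gives n = 2 (lcm of 2 and 2).
ΔG° = −nFE° = −(2)(96485)(+2.77) = -534,527 J = -534.5 kJ/mol.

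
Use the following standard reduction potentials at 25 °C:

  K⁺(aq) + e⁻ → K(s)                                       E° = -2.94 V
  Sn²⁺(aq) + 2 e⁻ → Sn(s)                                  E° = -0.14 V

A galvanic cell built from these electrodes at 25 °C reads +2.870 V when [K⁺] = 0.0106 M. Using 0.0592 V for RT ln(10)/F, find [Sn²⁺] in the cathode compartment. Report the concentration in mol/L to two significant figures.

0.026 M

Sn²⁺/Sn is the cathode, K⁺/K the anode: E°cell = +2.80 V, n = 2.
Overall reaction: Sn²⁺(aq) + 2 K(s) → Sn(s) + 2 K⁺(aq); Q = [K⁺]^2/[Sn²⁺]^1.
From E = E° − (0.0592/n) log Q: log Q = (E° − E)·n/0.0592 = (+2.80 − (+2.870))·2/0.0592 = -2.3649.
So 1·log[Sn²⁺] = 2·log(0.0106) − log Q = -3.9494 − (-2.3649) = -1.5845; [Sn²⁺] = 10^(-1.5845) ≈ 0.026 M.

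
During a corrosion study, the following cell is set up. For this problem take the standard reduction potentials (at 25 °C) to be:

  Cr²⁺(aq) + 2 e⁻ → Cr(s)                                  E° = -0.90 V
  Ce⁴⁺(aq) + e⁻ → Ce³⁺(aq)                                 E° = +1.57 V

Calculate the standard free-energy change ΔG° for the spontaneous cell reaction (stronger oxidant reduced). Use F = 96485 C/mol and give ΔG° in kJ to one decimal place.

-476.6 kJ

Ce⁴⁺/Ce³⁺ (E° = +1.57 V) is the cathode; Cr²⁺/Cr (E° = -0.90 V) is the anode, so E°cell = +2.47 V.
Balancing electrons gives n = 2 (lcm of 1 and 2).
ΔG° = −nFE° = −(2)(96485)(+2.47) = -476,636 J = -476.6 kJ.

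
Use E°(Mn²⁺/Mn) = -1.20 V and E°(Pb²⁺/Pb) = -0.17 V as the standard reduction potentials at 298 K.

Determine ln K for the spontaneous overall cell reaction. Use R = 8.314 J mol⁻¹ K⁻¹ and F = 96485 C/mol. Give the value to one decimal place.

Cathode: Pb²⁺/Pb; anode: Mn²⁺/Mn. E°cell = (-0.17) − (-1.20) = +1.03 V, with n = 2.
ΔG° = −nFE° = −RT ln K, so ln K = nFE°/(RT) = (2)(96485)(+1.03) / ((8.314)(298)) = 80.223.

80.2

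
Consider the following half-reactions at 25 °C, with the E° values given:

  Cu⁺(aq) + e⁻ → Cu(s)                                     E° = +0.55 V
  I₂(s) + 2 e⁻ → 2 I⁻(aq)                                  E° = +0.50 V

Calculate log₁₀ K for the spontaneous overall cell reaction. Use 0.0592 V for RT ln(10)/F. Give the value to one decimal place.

1.7

Cathode: Cu⁺/Cu; anode: I₂/I⁻. E°cell = +0.05 V, n = 2.
log K = nE°cell / 0.0592 = (2)(+0.05) / 0.0592 = 1.7.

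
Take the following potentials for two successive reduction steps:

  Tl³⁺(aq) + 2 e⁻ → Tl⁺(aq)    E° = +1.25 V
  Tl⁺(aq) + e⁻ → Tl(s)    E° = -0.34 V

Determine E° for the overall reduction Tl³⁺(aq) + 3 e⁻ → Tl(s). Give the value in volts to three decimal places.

+0.720 V

Since ΔG° = −nFE° is additive over sequential reductions, n₃E°₃ = n₁E°₁ + n₂E°₂.
E°₃ = (2×+1.25 + 1×-0.34) / 3 = (+2.160) / 3 = +0.720 V.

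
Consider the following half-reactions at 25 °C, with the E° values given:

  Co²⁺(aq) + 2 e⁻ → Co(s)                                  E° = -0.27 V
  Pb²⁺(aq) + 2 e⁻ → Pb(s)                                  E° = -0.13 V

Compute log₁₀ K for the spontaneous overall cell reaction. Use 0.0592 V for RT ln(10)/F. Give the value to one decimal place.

Cathode: Pb²⁺/Pb; anode: Co²⁺/Co. E°cell = +0.14 V, n = 2.
log K = nE°cell / 0.0592 = (2)(+0.14) / 0.0592 = 4.7.

4.7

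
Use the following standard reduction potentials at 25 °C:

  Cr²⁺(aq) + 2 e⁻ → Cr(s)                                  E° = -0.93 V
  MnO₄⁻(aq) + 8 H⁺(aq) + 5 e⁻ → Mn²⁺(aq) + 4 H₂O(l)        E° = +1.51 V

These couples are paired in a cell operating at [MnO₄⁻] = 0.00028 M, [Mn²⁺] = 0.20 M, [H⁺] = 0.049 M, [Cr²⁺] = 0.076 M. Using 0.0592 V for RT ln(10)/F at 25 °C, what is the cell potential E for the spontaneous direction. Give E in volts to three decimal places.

MnO₄⁻/Mn²⁺ is the cathode (higher E°), Cr²⁺/Cr the anode: E°cell = +1.51 − (-0.93) = +2.44 V, n = 10.
Overall: 2 MnO₄⁻(aq) + 16 H⁺(aq) + 5 Cr(s) → 2 Mn²⁺(aq) + 8 H₂O(l) + 5 Cr²⁺(aq)
Q = [Mn²⁺]^2·[Cr²⁺]^5 / ([MnO₄⁻]^2·[H⁺]^16); log Q = 21.069.
E = E° − (0.0592/n) log Q = +2.44 − (0.0592/10)(21.069) = +2.315 V.

+2.315 V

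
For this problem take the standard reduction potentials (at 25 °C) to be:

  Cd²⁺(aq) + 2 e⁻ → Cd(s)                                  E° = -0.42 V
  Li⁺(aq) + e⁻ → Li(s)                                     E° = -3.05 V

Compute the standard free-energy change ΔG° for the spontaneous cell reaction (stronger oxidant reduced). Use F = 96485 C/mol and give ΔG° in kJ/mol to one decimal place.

Cd²⁺/Cd (E° = -0.42 V) is the cathode; Li⁺/Li (E° = -3.05 V) is the anode, so E°cell = +2.63 V.
Balancing electrons gives n = 2 (lcm of 2 and 1).
ΔG° = −nFE° = −(2)(96485)(+2.63) = -507,511 J = -507.5 kJ/mol.

-507.5 kJ/mol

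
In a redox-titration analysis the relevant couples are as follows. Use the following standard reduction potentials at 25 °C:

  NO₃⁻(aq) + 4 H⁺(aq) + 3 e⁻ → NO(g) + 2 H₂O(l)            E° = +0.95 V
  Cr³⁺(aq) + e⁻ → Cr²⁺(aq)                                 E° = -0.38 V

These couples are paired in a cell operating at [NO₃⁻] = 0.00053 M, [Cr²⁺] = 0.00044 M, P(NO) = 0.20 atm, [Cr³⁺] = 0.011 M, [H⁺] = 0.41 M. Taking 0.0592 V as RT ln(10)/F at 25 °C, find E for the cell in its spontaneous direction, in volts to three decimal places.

+1.166 V

NO₃⁻/NO is the cathode (higher E°), Cr³⁺/Cr²⁺ the anode: E°cell = +0.95 − (-0.38) = +1.33 V, n = 3.
Overall: NO₃⁻(aq) + 4 H⁺(aq) + 3 Cr²⁺(aq) → NO(g) + 2 H₂O(l) + 3 Cr³⁺(aq)
Q = P(NO)·[Cr³⁺]^3 / ([NO₃⁻]·[H⁺]^4·[Cr²⁺]^3); log Q = 8.319.
E = E° − (0.0592/n) log Q = +1.33 − (0.0592/3)(8.319) = +1.166 V.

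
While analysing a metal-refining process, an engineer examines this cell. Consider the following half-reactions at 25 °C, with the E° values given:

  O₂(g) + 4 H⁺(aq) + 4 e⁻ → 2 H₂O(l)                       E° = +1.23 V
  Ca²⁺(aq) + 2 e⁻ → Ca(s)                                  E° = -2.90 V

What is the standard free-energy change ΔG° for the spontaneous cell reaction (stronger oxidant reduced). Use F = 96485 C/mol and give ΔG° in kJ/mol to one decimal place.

-1593.9 kJ/mol

O₂/H₂O (E° = +1.23 V) is the cathode; Ca²⁺/Ca (E° = -2.90 V) is the anode, so E°cell = +4.13 V.
Balancing electrons gives n = 4 (lcm of 4 and 2).
ΔG° = −nFE° = −(4)(96485)(+4.13) = -1,593,932 J = -1593.9 kJ/mol.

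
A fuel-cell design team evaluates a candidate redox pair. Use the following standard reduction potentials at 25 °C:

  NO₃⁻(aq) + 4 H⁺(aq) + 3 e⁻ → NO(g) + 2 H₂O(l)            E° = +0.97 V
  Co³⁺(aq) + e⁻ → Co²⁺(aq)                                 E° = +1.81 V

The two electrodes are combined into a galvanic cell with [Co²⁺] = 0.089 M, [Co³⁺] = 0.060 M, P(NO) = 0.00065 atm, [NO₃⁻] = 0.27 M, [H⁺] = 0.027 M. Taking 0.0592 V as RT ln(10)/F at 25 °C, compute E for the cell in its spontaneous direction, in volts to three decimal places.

+0.902 V

Co³⁺/Co²⁺ is the cathode (higher E°), NO₃⁻/NO the anode: E°cell = +1.81 − (+0.97) = +0.84 V, n = 3.
Overall: 3 Co³⁺(aq) + NO(g) + 2 H₂O(l) → 3 Co²⁺(aq) + NO₃⁻(aq) + 4 H⁺(aq)
Q = [Co²⁺]^3·[NO₃⁻]·[H⁺]^4 / ([Co³⁺]^3·P(NO)); log Q = -3.142.
E = E° − (0.0592/n) log Q = +0.84 − (0.0592/3)(-3.142) = +0.902 V.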